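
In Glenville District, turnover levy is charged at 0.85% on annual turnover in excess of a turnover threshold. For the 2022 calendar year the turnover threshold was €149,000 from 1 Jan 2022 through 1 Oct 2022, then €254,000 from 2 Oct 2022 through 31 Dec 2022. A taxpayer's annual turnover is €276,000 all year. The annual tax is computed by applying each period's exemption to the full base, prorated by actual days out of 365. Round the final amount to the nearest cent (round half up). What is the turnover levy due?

1 Jan – 1 Oct 2022: 274 days, exemption €149,000 → (€276,000 − €149,000) × 0.85% × 274/365 = €810.3644
2 Oct – 31 Dec 2022: 91 days, exemption €254,000 → (€276,000 − €254,000) × 0.85% × 91/365 = €46.6219
Total = €856.9863

€856.99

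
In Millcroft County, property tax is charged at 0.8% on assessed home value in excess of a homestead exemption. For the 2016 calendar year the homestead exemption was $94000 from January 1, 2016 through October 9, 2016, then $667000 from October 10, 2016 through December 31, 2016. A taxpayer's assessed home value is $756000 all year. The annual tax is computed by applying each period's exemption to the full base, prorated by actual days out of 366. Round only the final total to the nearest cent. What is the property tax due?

January 1 – October 9, 2016: 283 days, exemption $94000 → ($756000 − $94000) × 0.8% × 283/366 = $4094.9945
October 10 – December 31, 2016: 83 days, exemption $667000 → ($756000 − $667000) × 0.8% × 83/366 = $161.4645
Total = $4256.4590

$4256.46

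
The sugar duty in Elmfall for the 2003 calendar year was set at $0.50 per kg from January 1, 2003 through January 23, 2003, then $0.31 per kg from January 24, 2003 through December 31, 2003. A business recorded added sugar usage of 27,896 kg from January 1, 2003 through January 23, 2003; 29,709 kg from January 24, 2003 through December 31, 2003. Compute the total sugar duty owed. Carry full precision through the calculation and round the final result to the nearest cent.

$23,157.79

January 1 – January 23, 2003: 27,896 kg at $0.50/kg → $13,948.00
January 24 – December 31, 2003: 29,709 kg at $0.31/kg → $9,209.79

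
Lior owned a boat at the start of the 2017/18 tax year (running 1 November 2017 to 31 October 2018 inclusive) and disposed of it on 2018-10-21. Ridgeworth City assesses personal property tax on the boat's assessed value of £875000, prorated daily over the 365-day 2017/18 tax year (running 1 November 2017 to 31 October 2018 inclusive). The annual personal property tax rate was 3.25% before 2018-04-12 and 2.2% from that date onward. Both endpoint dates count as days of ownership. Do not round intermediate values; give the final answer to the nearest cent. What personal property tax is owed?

£22800.34

2017-11-01 to 2018-04-11: 162 days at 3.25% → £875000 × 3.25% × 162/365 = £12621.5753
2018-04-12 to 2018-10-21: 193 days at 2.2% → £875000 × 2.2% × 193/365 = £10178.7671
Total = £22800.3425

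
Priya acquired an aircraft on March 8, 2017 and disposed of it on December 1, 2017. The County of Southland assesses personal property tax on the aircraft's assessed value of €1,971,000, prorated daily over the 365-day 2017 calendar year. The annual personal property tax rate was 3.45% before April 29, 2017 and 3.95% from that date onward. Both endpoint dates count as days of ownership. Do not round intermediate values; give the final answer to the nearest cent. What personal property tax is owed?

March 8 – April 28, 2017: 52 days at 3.45% → €1,971,000 × 3.45% × 52/365 = €9,687.6000
April 29 – December 1, 2017: 217 days at 3.95% → €1,971,000 × 3.95% × 217/365 = €46,286.1000
Total = €55,973.7000

€55,973.70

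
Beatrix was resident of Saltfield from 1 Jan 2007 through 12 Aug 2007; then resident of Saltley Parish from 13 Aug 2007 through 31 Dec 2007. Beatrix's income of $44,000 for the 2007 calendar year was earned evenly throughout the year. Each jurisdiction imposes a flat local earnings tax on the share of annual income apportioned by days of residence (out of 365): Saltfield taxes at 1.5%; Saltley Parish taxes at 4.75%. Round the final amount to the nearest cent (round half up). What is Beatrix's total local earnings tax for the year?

Saltfield, 1 Jan – 12 Aug 2007: 224 days → $44,000 × 1.5% × 224/365 = $405.0411
Saltley Parish, 13 Aug – 31 Dec 2007: 141 days → $44,000 × 4.75% × 141/365 = $807.3699
Total = $1,212.4110

$1,212.41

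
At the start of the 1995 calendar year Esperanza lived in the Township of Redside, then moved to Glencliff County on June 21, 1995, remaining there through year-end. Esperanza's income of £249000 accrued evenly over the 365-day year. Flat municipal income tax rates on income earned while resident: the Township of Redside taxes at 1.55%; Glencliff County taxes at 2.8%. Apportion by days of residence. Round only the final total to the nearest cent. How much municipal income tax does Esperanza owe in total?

The Township of Redside, January 1 – June 20, 1995: 171 days → £249000 × 1.55% × 171/365 = £1808.1493
Glencliff County, June 21 – December 31, 1995: 194 days → £249000 × 2.8% × 194/365 = £3705.6658
Total = £5513.8151

£5513.82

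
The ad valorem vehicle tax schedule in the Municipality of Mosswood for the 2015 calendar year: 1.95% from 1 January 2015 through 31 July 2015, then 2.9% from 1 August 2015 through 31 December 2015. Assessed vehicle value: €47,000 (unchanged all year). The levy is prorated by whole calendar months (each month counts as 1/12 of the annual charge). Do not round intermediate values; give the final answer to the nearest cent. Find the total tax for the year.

€1,102.54

1 January – 31 July 2015: 7 months at 1.95% → €47,000 × 1.95% × 7/12 = €534.6250
1 August – 31 December 2015: 5 months at 2.9% → €47,000 × 2.9% × 5/12 = €567.9167
Total = €1,102.5417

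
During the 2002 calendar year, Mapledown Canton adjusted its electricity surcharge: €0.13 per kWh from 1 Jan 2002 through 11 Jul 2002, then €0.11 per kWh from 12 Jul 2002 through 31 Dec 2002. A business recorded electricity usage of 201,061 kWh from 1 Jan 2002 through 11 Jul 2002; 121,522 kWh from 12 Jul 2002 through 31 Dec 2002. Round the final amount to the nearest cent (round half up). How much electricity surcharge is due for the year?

€39505.35

1 Jan – 11 Jul 2002: 201,061 kWh at €0.13/kWh → €26137.93
12 Jul – 31 Dec 2002: 121,522 kWh at €0.11/kWh → €13367.42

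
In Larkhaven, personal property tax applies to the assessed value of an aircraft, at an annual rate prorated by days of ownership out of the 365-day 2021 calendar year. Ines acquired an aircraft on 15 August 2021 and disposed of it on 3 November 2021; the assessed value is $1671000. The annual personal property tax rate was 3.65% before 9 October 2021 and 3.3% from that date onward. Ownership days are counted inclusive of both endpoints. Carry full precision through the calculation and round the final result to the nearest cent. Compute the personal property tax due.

15 August – 8 October 2021: 55 days at 3.65% → $1671000 × 3.65% × 55/365 = $9190.5000
9 October – 3 November 2021: 26 days at 3.3% → $1671000 × 3.3% × 26/365 = $3927.9945
Total = $13118.4945

$13118.49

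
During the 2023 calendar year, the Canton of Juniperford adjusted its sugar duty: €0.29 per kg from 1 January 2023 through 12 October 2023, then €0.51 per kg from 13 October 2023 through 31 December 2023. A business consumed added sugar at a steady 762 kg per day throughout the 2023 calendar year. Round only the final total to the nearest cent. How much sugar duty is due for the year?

€94,068.90

1 January – 12 October 2023: 285 days × 762 kg/day = 217,170 kg at €0.29/kg → €62,979.30
13 October – 31 December 2023: 80 days × 762 kg/day = 60,960 kg at €0.51/kg → €31,089.60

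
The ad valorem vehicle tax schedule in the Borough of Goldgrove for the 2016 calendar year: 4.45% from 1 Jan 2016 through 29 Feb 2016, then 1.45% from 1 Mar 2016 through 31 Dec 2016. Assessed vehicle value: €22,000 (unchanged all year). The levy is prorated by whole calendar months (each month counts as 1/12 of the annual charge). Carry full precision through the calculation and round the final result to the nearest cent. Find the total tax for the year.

€429.00

1 Jan – 29 Feb 2016: 2 months at 4.45% → €22,000 × 4.45% × 2/12 = €163.1667
1 Mar – 31 Dec 2016: 10 months at 1.45% → €22,000 × 1.45% × 10/12 = €265.8333
Total = €429.0000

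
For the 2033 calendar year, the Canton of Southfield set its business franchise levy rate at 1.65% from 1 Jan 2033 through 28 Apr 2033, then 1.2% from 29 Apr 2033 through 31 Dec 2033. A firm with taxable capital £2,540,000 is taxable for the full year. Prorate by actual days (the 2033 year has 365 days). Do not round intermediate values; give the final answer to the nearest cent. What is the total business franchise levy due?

£34,175.18

1 Jan – 28 Apr 2033: 118 days at 1.65% → £2,540,000 × 1.65% × 118/365 = £13,548.9863
29 Apr – 31 Dec 2033: 247 days at 1.2% → £2,540,000 × 1.2% × 247/365 = £20,626.1918
Total = £34,175.1781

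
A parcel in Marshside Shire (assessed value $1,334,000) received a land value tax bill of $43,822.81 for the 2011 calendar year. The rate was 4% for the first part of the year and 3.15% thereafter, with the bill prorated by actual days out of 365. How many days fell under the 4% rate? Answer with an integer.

Let d = days at the first rate; then 365 − d days at the second rate.
$1,334,000 × [4%·d + 3.15%·(365−d)] / 365 = $43,822.81
Solving gives d = 58, so the new rate took effect on 28 February 2011.

58 days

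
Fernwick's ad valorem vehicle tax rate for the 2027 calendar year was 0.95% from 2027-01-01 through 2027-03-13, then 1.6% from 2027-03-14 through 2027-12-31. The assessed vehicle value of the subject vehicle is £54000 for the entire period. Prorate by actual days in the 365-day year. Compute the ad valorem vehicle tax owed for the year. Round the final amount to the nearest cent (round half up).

2027-01-01 to 2027-03-13: 72 days at 0.95% → £54000 × 0.95% × 72/365 = £101.1945
2027-03-14 to 2027-12-31: 293 days at 1.6% → £54000 × 1.6% × 293/365 = £693.5671
Total = £794.7616

£794.76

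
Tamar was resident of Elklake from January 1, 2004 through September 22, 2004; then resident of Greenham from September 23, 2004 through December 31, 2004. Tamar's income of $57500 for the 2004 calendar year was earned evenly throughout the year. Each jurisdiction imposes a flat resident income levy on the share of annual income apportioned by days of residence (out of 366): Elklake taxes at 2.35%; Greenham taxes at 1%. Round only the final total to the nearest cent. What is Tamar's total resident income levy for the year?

Elklake, January 1 – September 22, 2004: 266 days → $57500 × 2.35% × 266/366 = $982.0560
Greenham, September 23 – December 31, 2004: 100 days → $57500 × 1% × 100/366 = $157.1038
Total = $1139.1598

$1139.16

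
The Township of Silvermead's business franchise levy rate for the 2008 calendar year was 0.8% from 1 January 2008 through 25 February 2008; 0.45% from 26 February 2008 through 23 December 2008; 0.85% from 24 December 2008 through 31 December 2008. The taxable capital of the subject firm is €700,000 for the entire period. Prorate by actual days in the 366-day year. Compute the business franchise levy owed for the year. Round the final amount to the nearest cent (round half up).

€3,586.07

1 January – 25 February 2008: 56 days at 0.8% → €700,000 × 0.8% × 56/366 = €856.8306
26 February – 23 December 2008: 302 days at 0.45% → €700,000 × 0.45% × 302/366 = €2,599.1803
24 December – 31 December 2008: 8 days at 0.85% → €700,000 × 0.85% × 8/366 = €130.0546
Total = €3,586.0656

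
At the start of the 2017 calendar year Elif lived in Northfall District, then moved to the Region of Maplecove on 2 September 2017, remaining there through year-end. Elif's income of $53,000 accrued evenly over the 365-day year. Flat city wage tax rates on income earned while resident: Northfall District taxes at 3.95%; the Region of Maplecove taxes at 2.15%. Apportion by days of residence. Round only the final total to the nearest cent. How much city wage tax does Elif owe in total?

Northfall District, 1 January – 1 September 2017: 244 days → $53,000 × 3.95% × 244/365 = $1,399.4904
The Region of Maplecove, 2 September – 31 December 2017: 121 days → $53,000 × 2.15% × 121/365 = $377.7521
Total = $1,777.2425

$1,777.24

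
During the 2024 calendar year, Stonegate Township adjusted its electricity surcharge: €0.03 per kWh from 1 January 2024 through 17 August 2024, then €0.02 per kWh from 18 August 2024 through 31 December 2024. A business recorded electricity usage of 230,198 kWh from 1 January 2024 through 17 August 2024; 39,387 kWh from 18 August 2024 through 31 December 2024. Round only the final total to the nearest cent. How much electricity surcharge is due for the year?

€7693.68

1 January – 17 August 2024: 230,198 kWh at €0.03/kWh → €6905.94
18 August – 31 December 2024: 39,387 kWh at €0.02/kWh → €787.74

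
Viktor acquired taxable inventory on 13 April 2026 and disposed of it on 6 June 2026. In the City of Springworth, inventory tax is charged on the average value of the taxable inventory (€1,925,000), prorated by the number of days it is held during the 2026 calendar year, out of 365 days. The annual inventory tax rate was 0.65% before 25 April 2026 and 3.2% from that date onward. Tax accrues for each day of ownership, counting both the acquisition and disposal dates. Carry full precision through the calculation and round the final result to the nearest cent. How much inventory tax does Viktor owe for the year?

€7,668.36

13 April – 24 April 2026: 12 days at 0.65% → €1,925,000 × 0.65% × 12/365 = €411.3699
25 April – 6 June 2026: 43 days at 3.2% → €1,925,000 × 3.2% × 43/365 = €7,256.9863
Total = €7,668.3562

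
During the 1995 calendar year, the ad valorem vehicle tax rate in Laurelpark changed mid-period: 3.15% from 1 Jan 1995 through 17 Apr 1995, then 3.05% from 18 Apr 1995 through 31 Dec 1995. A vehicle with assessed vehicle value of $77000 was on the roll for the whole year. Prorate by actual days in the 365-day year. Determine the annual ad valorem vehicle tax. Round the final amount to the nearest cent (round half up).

1 Jan – 17 Apr 1995: 107 days at 3.15% → $77000 × 3.15% × 107/365 = $711.0370
18 Apr – 31 Dec 1995: 258 days at 3.05% → $77000 × 3.05% × 258/365 = $1660.0356
Total = $2371.0726

$2371.07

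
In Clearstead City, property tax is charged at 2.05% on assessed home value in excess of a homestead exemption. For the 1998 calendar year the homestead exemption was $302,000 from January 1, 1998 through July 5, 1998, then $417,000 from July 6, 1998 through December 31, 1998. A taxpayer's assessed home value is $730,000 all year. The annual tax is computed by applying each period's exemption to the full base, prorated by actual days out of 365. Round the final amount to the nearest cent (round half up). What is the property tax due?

January 1 – July 5, 1998: 186 days, exemption $302,000 → ($730,000 − $302,000) × 2.05% × 186/365 = $4,471.1342
July 6 – December 31, 1998: 179 days, exemption $417,000 → ($730,000 − $417,000) × 2.05% × 179/365 = $3,146.7219
Total = $7,617.8562

$7,617.86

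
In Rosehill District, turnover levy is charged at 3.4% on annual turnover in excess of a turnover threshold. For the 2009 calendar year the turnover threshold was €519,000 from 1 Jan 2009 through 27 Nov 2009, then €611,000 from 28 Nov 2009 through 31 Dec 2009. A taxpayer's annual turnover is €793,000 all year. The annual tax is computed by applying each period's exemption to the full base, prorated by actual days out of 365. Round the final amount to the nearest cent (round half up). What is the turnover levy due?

€9,024.62

1 Jan – 27 Nov 2009: 331 days, exemption €519,000 → (€793,000 − €519,000) × 3.4% × 331/365 = €8,448.2082
28 Nov – 31 Dec 2009: 34 days, exemption €611,000 → (€793,000 − €611,000) × 3.4% × 34/365 = €576.4164
Total = €9,024.6247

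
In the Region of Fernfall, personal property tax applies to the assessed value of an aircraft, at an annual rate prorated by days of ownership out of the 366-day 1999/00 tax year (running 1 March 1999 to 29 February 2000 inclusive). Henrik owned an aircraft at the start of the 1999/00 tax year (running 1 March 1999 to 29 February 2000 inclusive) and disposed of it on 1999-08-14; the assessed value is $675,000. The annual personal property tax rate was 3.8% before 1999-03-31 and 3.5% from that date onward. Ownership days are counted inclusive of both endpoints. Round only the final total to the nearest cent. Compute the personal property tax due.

1999-03-01 to 1999-03-30: 30 days at 3.8% → $675,000 × 3.8% × 30/366 = $2,102.4590
1999-03-31 to 1999-08-14: 137 days at 3.5% → $675,000 × 3.5% × 137/366 = $8,843.2377
Total = $10,945.6967

$10,945.70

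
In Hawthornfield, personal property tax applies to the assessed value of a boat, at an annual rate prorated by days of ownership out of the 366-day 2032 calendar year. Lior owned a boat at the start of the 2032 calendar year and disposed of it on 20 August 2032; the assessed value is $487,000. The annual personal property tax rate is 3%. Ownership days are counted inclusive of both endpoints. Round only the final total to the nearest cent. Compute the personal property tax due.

$9,300.90

Days held (1 January – 20 August 2032): 233 out of 366
Tax = $487,000 × 3% × 233/366 = $9,300.9016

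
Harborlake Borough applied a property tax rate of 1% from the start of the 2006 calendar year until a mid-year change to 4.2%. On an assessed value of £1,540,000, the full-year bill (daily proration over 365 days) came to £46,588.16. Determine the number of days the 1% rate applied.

134 days

Let d = days at the first rate; then 365 − d days at the second rate.
£1,540,000 × [1%·d + 4.2%·(365−d)] / 365 = £46,588.16
Solving gives d = 134, so the new rate took effect on 15 May 2006.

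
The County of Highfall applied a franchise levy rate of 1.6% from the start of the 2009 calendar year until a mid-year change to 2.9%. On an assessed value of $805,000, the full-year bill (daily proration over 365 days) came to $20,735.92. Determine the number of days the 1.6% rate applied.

Let d = days at the first rate; then 365 − d days at the second rate.
$805,000 × [1.6%·d + 2.9%·(365−d)] / 365 = $20,735.92
Solving gives d = 91, so the new rate took effect on 2 Apr 2009.

91 days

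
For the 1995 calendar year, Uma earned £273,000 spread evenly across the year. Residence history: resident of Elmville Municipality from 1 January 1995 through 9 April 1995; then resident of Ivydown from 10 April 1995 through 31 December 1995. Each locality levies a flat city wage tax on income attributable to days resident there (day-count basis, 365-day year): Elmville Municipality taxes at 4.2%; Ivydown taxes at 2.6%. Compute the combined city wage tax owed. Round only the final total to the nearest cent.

Elmville Municipality, 1 January – 9 April 1995: 99 days → £273,000 × 4.2% × 99/365 = £3,109.9562
Ivydown, 10 April – 31 December 1995: 266 days → £273,000 × 2.6% × 266/365 = £5,172.7890
Total = £8,282.7452

£8,282.75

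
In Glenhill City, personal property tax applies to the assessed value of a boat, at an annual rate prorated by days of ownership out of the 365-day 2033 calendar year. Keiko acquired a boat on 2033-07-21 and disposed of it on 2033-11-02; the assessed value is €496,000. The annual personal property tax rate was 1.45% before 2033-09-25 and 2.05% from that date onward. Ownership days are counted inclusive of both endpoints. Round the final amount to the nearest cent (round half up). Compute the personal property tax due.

2033-07-21 to 2033-09-24: 66 days at 1.45% → €496,000 × 1.45% × 66/365 = €1,300.4712
2033-09-25 to 2033-11-02: 39 days at 2.05% → €496,000 × 2.05% × 39/365 = €1,086.4438
Total = €2,386.9151

€2,386.92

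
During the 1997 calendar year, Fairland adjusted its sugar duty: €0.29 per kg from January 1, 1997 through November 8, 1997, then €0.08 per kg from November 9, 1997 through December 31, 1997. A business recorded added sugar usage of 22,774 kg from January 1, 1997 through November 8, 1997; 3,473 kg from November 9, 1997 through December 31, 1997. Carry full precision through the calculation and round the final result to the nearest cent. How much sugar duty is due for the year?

January 1 – November 8, 1997: 22,774 kg at €0.29/kg → €6604.46
November 9 – December 31, 1997: 3,473 kg at €0.08/kg → €277.84

€6882.30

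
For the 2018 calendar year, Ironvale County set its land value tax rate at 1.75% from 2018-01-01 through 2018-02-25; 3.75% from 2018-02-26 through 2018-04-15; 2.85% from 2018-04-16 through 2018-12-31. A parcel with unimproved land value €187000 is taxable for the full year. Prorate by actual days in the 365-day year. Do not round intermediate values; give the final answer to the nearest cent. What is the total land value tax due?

€5239.84

2018-01-01 to 2018-02-25: 56 days at 1.75% → €187000 × 1.75% × 56/365 = €502.0822
2018-02-26 to 2018-04-15: 49 days at 3.75% → €187000 × 3.75% × 49/365 = €941.4041
2018-04-16 to 2018-12-31: 260 days at 2.85% → €187000 × 2.85% × 260/365 = €3796.3562
Total = €5239.8425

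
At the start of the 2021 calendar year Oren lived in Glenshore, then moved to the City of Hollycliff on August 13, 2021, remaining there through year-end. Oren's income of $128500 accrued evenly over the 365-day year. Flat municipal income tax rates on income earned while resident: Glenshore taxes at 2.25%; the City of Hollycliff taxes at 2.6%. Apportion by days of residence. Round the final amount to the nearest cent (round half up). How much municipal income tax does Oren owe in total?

Glenshore, January 1 – August 12, 2021: 224 days → $128500 × 2.25% × 224/365 = $1774.3562
The City of Hollycliff, August 13 – December 31, 2021: 141 days → $128500 × 2.6% × 141/365 = $1290.6329
Total = $3064.9890

$3064.99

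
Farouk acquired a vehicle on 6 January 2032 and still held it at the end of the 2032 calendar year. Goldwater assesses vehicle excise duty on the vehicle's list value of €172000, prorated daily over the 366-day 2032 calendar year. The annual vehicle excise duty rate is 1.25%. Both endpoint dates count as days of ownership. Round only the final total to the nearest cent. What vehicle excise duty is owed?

Days held (6 January – 31 December 2032): 361 out of 366
Tax = €172000 × 1.25% × 361/366 = €2120.6284

€2120.63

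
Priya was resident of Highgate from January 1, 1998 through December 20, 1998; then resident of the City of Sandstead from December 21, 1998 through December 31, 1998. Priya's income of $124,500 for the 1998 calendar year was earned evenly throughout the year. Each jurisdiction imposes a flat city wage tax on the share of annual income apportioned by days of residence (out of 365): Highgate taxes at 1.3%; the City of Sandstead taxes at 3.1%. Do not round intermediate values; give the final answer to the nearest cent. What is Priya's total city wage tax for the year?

Highgate, January 1 – December 20, 1998: 354 days → $124,500 × 1.3% × 354/365 = $1,569.7233
The City of Sandstead, December 21 – December 31, 1998: 11 days → $124,500 × 3.1% × 11/365 = $116.3137
Total = $1,686.0370

$1,686.04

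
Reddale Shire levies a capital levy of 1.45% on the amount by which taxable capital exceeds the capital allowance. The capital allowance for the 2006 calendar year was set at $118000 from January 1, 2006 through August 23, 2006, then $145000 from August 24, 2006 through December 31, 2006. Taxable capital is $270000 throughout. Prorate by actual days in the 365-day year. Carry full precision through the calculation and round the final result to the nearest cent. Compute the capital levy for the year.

January 1 – August 23, 2006: 235 days, exemption $118000 → ($270000 − $118000) × 1.45% × 235/365 = $1419.0137
August 24 – December 31, 2006: 130 days, exemption $145000 → ($270000 − $145000) × 1.45% × 130/365 = $645.5479
Total = $2064.5616

$2064.56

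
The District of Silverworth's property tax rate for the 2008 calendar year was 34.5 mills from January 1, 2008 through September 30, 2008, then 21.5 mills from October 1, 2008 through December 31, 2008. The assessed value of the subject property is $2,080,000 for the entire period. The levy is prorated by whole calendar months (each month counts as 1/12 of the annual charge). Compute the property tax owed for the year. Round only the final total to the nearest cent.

January 1 – September 30, 2008: 9 months at 34.5 mills → $2,080,000 × 3.45% × 9/12 = $53,820.0000
October 1 – December 31, 2008: 3 months at 21.5 mills → $2,080,000 × 2.15% × 3/12 = $11,180.0000
Total = $65,000.0000

$65,000.00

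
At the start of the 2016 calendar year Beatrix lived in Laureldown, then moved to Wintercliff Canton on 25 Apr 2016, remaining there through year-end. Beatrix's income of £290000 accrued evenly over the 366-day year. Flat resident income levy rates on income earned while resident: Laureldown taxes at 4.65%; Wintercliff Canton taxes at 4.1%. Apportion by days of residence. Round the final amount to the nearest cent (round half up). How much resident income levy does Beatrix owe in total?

Laureldown, 1 Jan – 24 Apr 2016: 115 days → £290000 × 4.65% × 115/366 = £4237.0902
Wintercliff Canton, 25 Apr – 31 Dec 2016: 251 days → £290000 × 4.1% × 251/366 = £8154.0710
Total = £12391.1612

£12391.16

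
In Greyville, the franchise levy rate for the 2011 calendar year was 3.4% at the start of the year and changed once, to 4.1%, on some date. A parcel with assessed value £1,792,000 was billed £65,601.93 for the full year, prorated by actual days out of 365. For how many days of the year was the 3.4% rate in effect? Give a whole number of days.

Let d = days at the first rate; then 365 − d days at the second rate.
£1,792,000 × [3.4%·d + 4.1%·(365−d)] / 365 = £65,601.93
Solving gives d = 229, so the new rate took effect on August 18, 2011.

229 days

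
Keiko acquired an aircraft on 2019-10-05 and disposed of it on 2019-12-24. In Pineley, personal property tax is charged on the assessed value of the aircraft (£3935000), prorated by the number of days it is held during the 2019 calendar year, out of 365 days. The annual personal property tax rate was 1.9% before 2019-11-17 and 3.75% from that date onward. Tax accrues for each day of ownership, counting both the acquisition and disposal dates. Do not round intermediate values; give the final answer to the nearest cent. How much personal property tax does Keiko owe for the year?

2019-10-05 to 2019-11-16: 43 days at 1.9% → £3935000 × 1.9% × 43/365 = £8807.9315
2019-11-17 to 2019-12-24: 38 days at 3.75% → £3935000 × 3.75% × 38/365 = £15362.6712
Total = £24170.6027

£24170.60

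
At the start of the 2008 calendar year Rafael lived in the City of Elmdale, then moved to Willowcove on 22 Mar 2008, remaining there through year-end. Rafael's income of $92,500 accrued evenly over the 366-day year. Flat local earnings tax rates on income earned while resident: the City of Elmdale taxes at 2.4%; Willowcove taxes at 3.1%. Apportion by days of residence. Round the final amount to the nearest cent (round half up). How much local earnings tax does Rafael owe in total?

The City of Elmdale, 1 Jan – 21 Mar 2008: 81 days → $92,500 × 2.4% × 81/366 = $491.3115
Willowcove, 22 Mar – 31 Dec 2008: 285 days → $92,500 × 3.1% × 285/366 = $2,232.8893
Total = $2,724.2008

$2,724.20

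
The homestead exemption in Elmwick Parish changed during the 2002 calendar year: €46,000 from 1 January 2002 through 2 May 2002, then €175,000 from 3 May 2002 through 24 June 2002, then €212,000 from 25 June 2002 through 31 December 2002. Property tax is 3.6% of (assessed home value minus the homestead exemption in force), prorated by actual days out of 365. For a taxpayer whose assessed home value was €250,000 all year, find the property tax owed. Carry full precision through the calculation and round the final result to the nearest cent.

€3,558.87

1 January – 2 May 2002: 122 days, exemption €46,000 → (€250,000 − €46,000) × 3.6% × 122/365 = €2,454.7068
3 May – 24 June 2002: 53 days, exemption €175,000 → (€250,000 − €175,000) × 3.6% × 53/365 = €392.0548
25 June – 31 December 2002: 190 days, exemption €212,000 → (€250,000 − €212,000) × 3.6% × 190/365 = €712.1096
Total = €3,558.8712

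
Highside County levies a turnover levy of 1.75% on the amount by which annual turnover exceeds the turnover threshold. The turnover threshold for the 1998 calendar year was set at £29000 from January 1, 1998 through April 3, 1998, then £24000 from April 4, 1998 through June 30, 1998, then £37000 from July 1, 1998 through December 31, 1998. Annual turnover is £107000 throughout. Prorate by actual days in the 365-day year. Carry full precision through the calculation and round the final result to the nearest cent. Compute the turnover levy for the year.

January 1 – April 3, 1998: 93 days, exemption £29000 → (£107000 − £29000) × 1.75% × 93/365 = £347.7945
April 4 – June 30, 1998: 88 days, exemption £24000 → (£107000 − £24000) × 1.75% × 88/365 = £350.1918
July 1 – December 31, 1998: 184 days, exemption £37000 → (£107000 − £37000) × 1.75% × 184/365 = £617.5342
Total = £1315.5205

£1315.52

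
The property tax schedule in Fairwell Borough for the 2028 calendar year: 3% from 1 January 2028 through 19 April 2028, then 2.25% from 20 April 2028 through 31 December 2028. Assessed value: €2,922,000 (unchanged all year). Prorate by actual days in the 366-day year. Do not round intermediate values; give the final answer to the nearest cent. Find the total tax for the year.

1 January – 19 April 2028: 110 days at 3% → €2,922,000 × 3% × 110/366 = €26,345.9016
20 April – 31 December 2028: 256 days at 2.25% → €2,922,000 × 2.25% × 256/366 = €45,985.5738
Total = €72,331.4754

€72,331.48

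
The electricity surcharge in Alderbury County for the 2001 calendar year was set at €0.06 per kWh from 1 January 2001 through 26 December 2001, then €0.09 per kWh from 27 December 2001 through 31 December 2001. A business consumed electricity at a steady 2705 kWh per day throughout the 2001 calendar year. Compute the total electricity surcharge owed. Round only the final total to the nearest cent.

1 January – 26 December 2001: 360 days × 2705 kWh/day = 973,800 kWh at €0.06/kWh → €58,428.00
27 December – 31 December 2001: 5 days × 2705 kWh/day = 13,525 kWh at €0.09/kWh → €1,217.25

€59,645.25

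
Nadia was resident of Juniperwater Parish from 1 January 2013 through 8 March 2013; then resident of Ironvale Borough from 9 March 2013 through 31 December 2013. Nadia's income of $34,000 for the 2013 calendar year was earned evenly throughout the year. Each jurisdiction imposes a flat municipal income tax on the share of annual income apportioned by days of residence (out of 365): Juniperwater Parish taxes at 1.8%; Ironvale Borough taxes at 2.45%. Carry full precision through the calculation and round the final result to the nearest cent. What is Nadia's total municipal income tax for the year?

Juniperwater Parish, 1 January – 8 March 2013: 67 days → $34,000 × 1.8% × 67/365 = $112.3397
Ironvale Borough, 9 March – 31 December 2013: 298 days → $34,000 × 2.45% × 298/365 = $680.0932
Total = $792.4329

$792.43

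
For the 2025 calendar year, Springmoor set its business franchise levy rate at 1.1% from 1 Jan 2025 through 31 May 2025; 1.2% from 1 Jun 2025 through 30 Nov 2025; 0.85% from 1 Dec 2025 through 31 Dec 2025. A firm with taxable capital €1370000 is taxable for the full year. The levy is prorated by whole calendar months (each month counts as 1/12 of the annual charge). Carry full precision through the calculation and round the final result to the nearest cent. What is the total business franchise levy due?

€15469.58

1 Jan – 31 May 2025: 5 months at 1.1% → €1370000 × 1.1% × 5/12 = €6279.1667
1 Jun – 30 Nov 2025: 6 months at 1.2% → €1370000 × 1.2% × 6/12 = €8220.0000
1 Dec – 31 Dec 2025: 1 month at 0.85% → €1370000 × 0.85% × 1/12 = €970.4167
Total = €15469.5833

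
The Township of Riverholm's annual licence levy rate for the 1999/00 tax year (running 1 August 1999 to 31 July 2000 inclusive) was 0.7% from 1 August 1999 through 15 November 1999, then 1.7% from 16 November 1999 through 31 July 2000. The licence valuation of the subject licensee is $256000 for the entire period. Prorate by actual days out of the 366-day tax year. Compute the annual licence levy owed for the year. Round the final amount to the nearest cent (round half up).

1 August – 15 November 1999: 107 days at 0.7% → $256000 × 0.7% × 107/366 = $523.8907
16 November 1999 – 31 July 2000: 259 days at 1.7% → $256000 × 1.7% × 259/366 = $3079.6940
Total = $3603.5847

$3603.58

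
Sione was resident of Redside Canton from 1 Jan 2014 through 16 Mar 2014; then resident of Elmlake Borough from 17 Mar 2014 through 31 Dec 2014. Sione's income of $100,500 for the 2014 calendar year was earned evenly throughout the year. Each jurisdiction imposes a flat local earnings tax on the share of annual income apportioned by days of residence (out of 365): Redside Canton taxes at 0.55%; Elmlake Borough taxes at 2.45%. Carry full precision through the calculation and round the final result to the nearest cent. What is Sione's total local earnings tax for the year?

Redside Canton, 1 Jan – 16 Mar 2014: 75 days → $100,500 × 0.55% × 75/365 = $113.5788
Elmlake Borough, 17 Mar – 31 Dec 2014: 290 days → $100,500 × 2.45% × 290/365 = $1,956.3082
Total = $2,069.8870

$2,069.89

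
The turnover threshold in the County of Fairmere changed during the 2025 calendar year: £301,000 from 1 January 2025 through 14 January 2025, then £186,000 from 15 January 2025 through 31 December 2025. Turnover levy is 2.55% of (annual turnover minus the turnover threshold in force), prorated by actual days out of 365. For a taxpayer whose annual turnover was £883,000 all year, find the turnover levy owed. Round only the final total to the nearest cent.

1 January – 14 January 2025: 14 days, exemption £301,000 → (£883,000 − £301,000) × 2.55% × 14/365 = £569.2438
15 January – 31 December 2025: 351 days, exemption £186,000 → (£883,000 − £186,000) × 2.55% × 351/365 = £17,091.7767
Total = £17,661.0205

£17,661.02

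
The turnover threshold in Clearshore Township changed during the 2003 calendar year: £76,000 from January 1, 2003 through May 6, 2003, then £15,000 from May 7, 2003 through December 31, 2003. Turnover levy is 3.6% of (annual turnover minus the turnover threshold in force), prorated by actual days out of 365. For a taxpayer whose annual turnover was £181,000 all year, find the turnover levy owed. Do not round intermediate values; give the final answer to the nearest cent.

January 1 – May 6, 2003: 126 days, exemption £76,000 → (£181,000 − £76,000) × 3.6% × 126/365 = £1,304.8767
May 7 – December 31, 2003: 239 days, exemption £15,000 → (£181,000 − £15,000) × 3.6% × 239/365 = £3,913.0521
Total = £5,217.9288

£5,217.93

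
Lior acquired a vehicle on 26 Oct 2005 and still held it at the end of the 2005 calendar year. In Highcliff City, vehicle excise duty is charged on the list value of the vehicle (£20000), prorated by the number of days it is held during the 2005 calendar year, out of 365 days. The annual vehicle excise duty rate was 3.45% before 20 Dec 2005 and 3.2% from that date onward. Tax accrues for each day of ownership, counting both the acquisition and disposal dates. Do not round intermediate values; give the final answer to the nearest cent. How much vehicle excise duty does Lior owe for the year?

26 Oct – 19 Dec 2005: 55 days at 3.45% → £20000 × 3.45% × 55/365 = £103.9726
20 Dec – 31 Dec 2005: 12 days at 3.2% → £20000 × 3.2% × 12/365 = £21.0411
Total = £125.0137

£125.01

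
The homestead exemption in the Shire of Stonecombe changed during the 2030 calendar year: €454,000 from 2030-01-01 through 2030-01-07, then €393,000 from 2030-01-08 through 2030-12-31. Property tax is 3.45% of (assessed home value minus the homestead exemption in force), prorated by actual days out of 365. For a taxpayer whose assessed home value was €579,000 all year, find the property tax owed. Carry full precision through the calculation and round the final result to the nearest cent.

€6,376.64

2030-01-01 to 2030-01-07: 7 days, exemption €454,000 → (€579,000 − €454,000) × 3.45% × 7/365 = €82.7055
2030-01-08 to 2030-12-31: 358 days, exemption €393,000 → (€579,000 − €393,000) × 3.45% × 358/365 = €6,293.9342
Total = €6,376.6397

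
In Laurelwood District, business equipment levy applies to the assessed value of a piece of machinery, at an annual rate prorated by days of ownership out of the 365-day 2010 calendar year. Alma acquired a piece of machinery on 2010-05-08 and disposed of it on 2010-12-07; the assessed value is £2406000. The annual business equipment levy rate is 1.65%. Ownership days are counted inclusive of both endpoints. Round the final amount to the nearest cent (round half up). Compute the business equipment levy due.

Days held (2010-05-08 to 2010-12-07): 214 out of 365
Tax = £2406000 × 1.65% × 214/365 = £23275.5781

£23275.58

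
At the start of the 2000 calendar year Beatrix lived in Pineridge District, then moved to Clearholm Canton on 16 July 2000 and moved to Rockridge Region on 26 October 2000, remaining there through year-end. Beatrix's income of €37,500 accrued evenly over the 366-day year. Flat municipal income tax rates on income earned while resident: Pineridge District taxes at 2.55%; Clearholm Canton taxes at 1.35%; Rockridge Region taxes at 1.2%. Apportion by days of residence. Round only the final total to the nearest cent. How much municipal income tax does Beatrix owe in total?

€738.17

Pineridge District, 1 January – 15 July 2000: 197 days → €37,500 × 2.55% × 197/366 = €514.7029
Clearholm Canton, 16 July – 25 October 2000: 102 days → €37,500 × 1.35% × 102/366 = €141.0861
Rockridge Region, 26 October – 31 December 2000: 67 days → €37,500 × 1.2% × 67/366 = €82.3770
Total = €738.1660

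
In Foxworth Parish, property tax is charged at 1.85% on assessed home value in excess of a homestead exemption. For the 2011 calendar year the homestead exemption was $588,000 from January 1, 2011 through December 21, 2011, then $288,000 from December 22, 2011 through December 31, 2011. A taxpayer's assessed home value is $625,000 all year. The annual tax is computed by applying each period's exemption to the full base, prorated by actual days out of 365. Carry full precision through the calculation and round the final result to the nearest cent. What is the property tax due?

$836.55

January 1 – December 21, 2011: 355 days, exemption $588,000 → ($625,000 − $588,000) × 1.85% × 355/365 = $665.7466
December 22 – December 31, 2011: 10 days, exemption $288,000 → ($625,000 − $288,000) × 1.85% × 10/365 = $170.8082
Total = $836.5548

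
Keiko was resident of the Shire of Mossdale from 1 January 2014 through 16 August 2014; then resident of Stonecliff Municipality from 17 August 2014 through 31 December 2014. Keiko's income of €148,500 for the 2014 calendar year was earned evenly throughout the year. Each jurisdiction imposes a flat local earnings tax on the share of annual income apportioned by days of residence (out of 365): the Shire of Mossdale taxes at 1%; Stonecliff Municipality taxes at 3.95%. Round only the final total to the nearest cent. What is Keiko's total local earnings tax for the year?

€3,129.28

The Shire of Mossdale, 1 January – 16 August 2014: 228 days → €148,500 × 1% × 228/365 = €927.6164
Stonecliff Municipality, 17 August – 31 December 2014: 137 days → €148,500 × 3.95% × 137/365 = €2,201.6651
Total = €3,129.2815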